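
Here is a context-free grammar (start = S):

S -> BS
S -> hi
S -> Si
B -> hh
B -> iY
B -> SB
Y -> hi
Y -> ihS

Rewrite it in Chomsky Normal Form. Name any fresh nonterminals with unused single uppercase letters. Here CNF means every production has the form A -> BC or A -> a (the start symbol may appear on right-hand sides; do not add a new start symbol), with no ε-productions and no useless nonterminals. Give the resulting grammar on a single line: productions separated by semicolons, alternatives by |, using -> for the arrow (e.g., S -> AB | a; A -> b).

S -> AC | BS | SC; A -> h; B -> AA | CY | SB; C -> i; D -> AS; Y -> AC | CD

No ε-productions.
No unit productions to eliminate.
TERM: introduce A -> h, C -> i and substitute in every rule of length ≥2.
BIN: Y -> CAS becomes Y -> CD, D -> AS.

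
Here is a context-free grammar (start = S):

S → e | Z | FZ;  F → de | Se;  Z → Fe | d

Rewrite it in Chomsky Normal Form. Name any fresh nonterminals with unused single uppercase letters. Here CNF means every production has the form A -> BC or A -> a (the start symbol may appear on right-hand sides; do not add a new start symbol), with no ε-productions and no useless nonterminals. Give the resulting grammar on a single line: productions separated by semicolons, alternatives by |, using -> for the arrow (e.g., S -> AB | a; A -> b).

No ε-productions.
After unit-elimination: S -> d | e | FZ | Fe; F -> Se | de; Z -> d | Fe.
TERM: introduce B -> d, A -> e and substitute in every rule of length ≥2.

S -> d | e | FA | FZ; A -> e; B -> d; F -> BA | SA; Z -> d | FA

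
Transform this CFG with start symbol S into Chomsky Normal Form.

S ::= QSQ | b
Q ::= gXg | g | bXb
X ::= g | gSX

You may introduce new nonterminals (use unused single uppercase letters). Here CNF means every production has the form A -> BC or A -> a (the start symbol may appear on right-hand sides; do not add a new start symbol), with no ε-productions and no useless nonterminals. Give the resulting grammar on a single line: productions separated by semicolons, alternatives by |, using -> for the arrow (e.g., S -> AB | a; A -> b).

S -> b | QE; A -> b; B -> g; C -> XA; D -> XB; E -> SQ; F -> SX; Q -> g | AC | BD; X -> g | BF

No ε-productions.
No unit productions to eliminate.
TERM: introduce A -> b, B -> g and substitute in every rule of length ≥2.
BIN: Q -> AXA becomes Q -> AC, C -> XA; Q -> BXB becomes Q -> BD, D -> XB; S -> QSQ becomes S -> QE, E -> SQ; X -> BSX becomes X -> BF, F -> SX.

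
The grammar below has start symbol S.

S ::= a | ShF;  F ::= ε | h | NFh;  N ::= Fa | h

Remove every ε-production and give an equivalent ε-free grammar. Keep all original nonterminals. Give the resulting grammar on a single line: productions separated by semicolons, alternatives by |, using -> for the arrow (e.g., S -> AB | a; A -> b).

S -> a | Sh | ShF; F -> h | Nh | NFh; N -> a | h | Fa

Nullable set: {F}.
S -> ShF: F nullable, giving Sh | ShF.
Drop F -> ε.
F -> NFh: F nullable, giving NFh | Nh.
N -> Fa: F nullable, giving Fa | a.
Unchanged (no nullable symbols): S -> a; F -> h; N -> h.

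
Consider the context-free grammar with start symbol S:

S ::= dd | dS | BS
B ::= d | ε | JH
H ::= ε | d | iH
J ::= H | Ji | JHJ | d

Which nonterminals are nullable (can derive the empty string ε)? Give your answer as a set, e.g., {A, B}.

{B, H, J}

Directly nullable (have an ε-rule): {B, H}.
J is nullable via J -> H (every symbol on the right is already known nullable).
Not nullable: S — each has a terminal in every rule's right-hand side or depends on a non-nullable symbol.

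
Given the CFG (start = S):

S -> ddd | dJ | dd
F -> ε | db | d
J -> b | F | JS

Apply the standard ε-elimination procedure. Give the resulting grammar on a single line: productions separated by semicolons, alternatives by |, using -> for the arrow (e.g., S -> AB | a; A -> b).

Nullable set: {F, J}.
S -> dJ: J nullable, giving d | dJ.
Drop F -> ε.
J -> F: F nullable, giving F.
J -> JS: J nullable, giving JS | S.
Unchanged (no nullable symbols): S -> dd; S -> ddd; F -> d; F -> db; J -> b.

S -> d | dJ | dd | ddd; F -> d | db; J -> F | S | b | JS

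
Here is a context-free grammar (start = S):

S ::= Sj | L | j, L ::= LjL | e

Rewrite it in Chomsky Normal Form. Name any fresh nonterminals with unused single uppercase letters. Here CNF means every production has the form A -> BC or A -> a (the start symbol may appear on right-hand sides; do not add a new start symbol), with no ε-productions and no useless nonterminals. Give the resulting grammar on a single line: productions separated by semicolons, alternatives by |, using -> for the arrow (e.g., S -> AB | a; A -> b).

S -> e | j | LC | SA; A -> j; B -> AL; C -> AL; L -> e | LB

No ε-productions.
After unit-elimination: S -> e | j | Sj | LjL; L -> e | LjL.
TERM: introduce A -> j and substitute in every rule of length ≥2.
BIN: L -> LAL becomes L -> LB, B -> AL; S -> LAL becomes S -> LC, C -> AL.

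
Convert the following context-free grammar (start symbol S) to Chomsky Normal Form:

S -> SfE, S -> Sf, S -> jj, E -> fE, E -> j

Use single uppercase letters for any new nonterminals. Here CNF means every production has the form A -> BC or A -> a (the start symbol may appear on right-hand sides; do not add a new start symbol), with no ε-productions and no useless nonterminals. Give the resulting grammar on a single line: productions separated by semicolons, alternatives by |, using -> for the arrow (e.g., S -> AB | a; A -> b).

No ε-productions.
No unit productions to eliminate.
TERM: introduce A -> f, B -> j and substitute in every rule of length ≥2.
BIN: S -> SAE becomes S -> SC, C -> AE.

S -> BB | SA | SC; A -> f; B -> j; C -> AE; E -> j | AE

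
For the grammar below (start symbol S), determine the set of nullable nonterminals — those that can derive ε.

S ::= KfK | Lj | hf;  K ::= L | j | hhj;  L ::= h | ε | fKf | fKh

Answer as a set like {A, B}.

{K, L}

Directly nullable (have an ε-rule): {L}.
K is nullable via K -> L (every symbol on the right is already known nullable).
Not nullable: S — each has a terminal in every rule's right-hand side or depends on a non-nullable symbol.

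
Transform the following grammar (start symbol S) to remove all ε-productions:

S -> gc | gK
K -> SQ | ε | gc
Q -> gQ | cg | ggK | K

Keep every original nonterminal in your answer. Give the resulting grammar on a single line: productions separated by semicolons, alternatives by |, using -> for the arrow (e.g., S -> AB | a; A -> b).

Nullable set: {K, Q}.
S -> gK: K nullable, giving g | gK.
Drop K -> ε.
K -> SQ: Q nullable, giving S | SQ.
Q -> K: K nullable, giving K.
Q -> gQ: Q nullable, giving g | gQ.
Q -> ggK: K nullable, giving gg | ggK.
Unchanged (no nullable symbols): S -> gc; K -> gc; Q -> cg.

S -> g | gK | gc; K -> S | SQ | gc; Q -> K | g | cg | gQ | gg | ggK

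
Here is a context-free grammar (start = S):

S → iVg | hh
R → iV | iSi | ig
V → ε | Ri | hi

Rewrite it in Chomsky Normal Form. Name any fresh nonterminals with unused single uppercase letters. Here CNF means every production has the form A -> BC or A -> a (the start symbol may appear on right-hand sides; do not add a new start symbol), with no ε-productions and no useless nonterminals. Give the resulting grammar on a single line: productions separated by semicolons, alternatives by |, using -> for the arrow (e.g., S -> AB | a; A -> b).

S -> AB | AE | CC; A -> i; B -> g; C -> h; D -> SA; E -> VB; R -> i | AB | AD | AV; V -> CA | RA

Nullable: {V}; after ε-elimination: S -> hh | ig | iVg; R -> i | iV | ig | iSi; V -> Ri | hi.
No unit productions to eliminate.
TERM: introduce B -> g, C -> h, A -> i and substitute in every rule of length ≥2.
BIN: R -> ASA becomes R -> AD, D -> SA; S -> AVB becomes S -> AE, E -> VB.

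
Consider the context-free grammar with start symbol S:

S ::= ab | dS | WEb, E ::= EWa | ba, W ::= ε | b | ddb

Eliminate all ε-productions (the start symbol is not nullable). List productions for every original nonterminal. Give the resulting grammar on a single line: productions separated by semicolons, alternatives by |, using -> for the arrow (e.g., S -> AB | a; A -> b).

S -> Eb | ab | dS | WEb; E -> Ea | ba | EWa; W -> b | ddb

Nullable set: {W}.
S -> WEb: W nullable, giving Eb | WEb.
E -> EWa: W nullable, giving EWa | Ea.
Drop W -> ε.
Unchanged (no nullable symbols): S -> ab; S -> dS; E -> ba; W -> b; W -> ddb.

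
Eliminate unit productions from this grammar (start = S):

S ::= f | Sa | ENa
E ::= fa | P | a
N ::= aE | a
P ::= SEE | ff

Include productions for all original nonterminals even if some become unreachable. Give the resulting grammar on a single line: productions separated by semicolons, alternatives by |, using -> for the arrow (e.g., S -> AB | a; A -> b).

S -> f | Sa | ENa; E -> a | fa | ff | SEE; N -> a | aE; P -> ff | SEE

Unit productions: E->P.
Unit pairs (A ⇒* B via units): (E,P).
S: inherits non-unit rules of {S} → ENa | Sa | f.
E: inherits non-unit rules of {E, P} → SEE | a | fa | ff.
N: inherits non-unit rules of {N} → a | aE.
P: inherits non-unit rules of {P} → SEE | ff.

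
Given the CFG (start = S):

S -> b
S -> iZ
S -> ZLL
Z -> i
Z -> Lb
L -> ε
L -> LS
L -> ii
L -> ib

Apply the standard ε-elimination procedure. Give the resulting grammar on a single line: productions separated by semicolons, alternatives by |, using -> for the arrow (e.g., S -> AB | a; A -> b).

S -> Z | b | ZL | iZ | ZLL; L -> S | LS | ib | ii; Z -> b | i | Lb

Nullable set: {L}.
S -> ZLL: L, L nullable, giving Z | ZL | ZLL.
Drop L -> ε.
L -> LS: L nullable, giving LS | S.
Z -> Lb: L nullable, giving Lb | b.
Unchanged (no nullable symbols): S -> b; S -> iZ; L -> ib; L -> ii; Z -> i.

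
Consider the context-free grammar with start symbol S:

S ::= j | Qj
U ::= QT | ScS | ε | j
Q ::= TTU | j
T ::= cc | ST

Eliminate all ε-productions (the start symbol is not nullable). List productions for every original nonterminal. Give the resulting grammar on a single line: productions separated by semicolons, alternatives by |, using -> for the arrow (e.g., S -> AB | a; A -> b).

Nullable set: {U}.
Q -> TTU: U nullable, giving TT | TTU.
Drop U -> ε.
Unchanged (no nullable symbols): S -> Qj; S -> j; Q -> j; T -> ST; T -> cc; U -> QT; U -> ScS; U -> j.

S -> j | Qj; Q -> j | TT | TTU; T -> ST | cc; U -> j | QT | ScS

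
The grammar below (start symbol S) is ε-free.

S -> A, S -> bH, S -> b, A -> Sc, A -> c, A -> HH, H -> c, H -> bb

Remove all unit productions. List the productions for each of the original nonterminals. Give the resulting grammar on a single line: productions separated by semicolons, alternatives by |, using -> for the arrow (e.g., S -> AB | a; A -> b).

S -> b | c | HH | Sc | bH; A -> c | HH | Sc; H -> c | bb

Unit productions: S->A.
Unit pairs (A ⇒* B via units): (S,A).
S: inherits non-unit rules of {A, S} → HH | Sc | b | bH | c.
A: inherits non-unit rules of {A} → HH | Sc | c.
H: inherits non-unit rules of {H} → bb | c.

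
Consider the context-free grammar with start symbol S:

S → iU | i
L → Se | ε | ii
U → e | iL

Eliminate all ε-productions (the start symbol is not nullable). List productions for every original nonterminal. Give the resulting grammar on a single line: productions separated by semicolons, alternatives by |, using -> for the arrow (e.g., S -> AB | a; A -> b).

S -> i | iU; L -> Se | ii; U -> e | i | iL

Nullable set: {L}.
Drop L -> ε.
U -> iL: L nullable, giving i | iL.
Unchanged (no nullable symbols): S -> i; S -> iU; L -> Se; L -> ii; U -> e.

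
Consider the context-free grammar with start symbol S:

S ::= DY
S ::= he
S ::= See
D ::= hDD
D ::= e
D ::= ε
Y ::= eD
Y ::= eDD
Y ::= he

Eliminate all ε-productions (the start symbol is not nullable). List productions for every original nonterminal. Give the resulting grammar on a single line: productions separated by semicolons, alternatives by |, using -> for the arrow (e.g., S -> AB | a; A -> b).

Nullable set: {D}.
S -> DY: D nullable, giving DY | Y.
Drop D -> ε.
D -> hDD: D, D nullable, giving h | hD | hDD.
Y -> eD: D nullable, giving e | eD.
Y -> eDD: D, D nullable, giving e | eD | eDD.
Unchanged (no nullable symbols): S -> See; S -> he; D -> e; Y -> he.

S -> Y | DY | he | See; D -> e | h | hD | hDD; Y -> e | eD | he | eDD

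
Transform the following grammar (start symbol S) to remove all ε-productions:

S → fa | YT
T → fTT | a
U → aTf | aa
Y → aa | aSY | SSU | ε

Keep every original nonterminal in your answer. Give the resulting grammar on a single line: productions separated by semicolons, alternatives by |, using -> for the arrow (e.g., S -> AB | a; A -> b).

S -> T | YT | fa; T -> a | fTT; U -> aa | aTf; Y -> aS | aa | SSU | aSY

Nullable set: {Y}.
S -> YT: Y nullable, giving T | YT.
Drop Y -> ε.
Y -> aSY: Y nullable, giving aS | aSY.
Unchanged (no nullable symbols): S -> fa; T -> a; T -> fTT; U -> aTf; U -> aa; Y -> SSU; Y -> aa.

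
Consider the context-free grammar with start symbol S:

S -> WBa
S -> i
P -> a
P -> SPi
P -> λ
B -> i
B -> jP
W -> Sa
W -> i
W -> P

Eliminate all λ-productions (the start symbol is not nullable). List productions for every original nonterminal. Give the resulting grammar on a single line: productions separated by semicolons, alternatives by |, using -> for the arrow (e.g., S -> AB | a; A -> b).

Nullable set: {P, W}.
S -> WBa: W nullable, giving Ba | WBa.
B -> jP: P nullable, giving j | jP.
Drop P -> λ.
P -> SPi: P nullable, giving SPi | Si.
W -> P: P nullable, giving P.
Unchanged (no nullable symbols): S -> i; B -> i; P -> a; W -> Sa; W -> i.

S -> i | Ba | WBa; B -> i | j | jP; P -> a | Si | SPi; W -> P | i | Sa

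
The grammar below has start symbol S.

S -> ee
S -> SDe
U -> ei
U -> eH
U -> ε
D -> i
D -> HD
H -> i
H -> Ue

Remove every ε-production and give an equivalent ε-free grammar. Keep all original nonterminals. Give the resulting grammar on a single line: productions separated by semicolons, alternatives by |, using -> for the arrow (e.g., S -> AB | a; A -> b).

Nullable set: {U}.
H -> Ue: U nullable, giving Ue | e.
Drop U -> ε.
Unchanged (no nullable symbols): S -> SDe; S -> ee; D -> HD; D -> i; H -> i; U -> eH; U -> ei.

S -> ee | SDe; D -> i | HD; H -> e | i | Ue; U -> eH | ei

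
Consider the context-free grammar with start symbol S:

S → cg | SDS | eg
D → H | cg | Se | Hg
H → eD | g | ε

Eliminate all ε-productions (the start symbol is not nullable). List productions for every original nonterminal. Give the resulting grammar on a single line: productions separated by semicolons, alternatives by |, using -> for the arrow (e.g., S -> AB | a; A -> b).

S -> SS | cg | eg | SDS; D -> H | g | Hg | Se | cg; H -> e | g | eD

Nullable set: {D, H}.
S -> SDS: D nullable, giving SDS | SS.
D -> H: H nullable, giving H.
D -> Hg: H nullable, giving Hg | g.
Drop H -> ε.
H -> eD: D nullable, giving e | eD.
Unchanged (no nullable symbols): S -> cg; S -> eg; D -> Se; D -> cg; H -> g.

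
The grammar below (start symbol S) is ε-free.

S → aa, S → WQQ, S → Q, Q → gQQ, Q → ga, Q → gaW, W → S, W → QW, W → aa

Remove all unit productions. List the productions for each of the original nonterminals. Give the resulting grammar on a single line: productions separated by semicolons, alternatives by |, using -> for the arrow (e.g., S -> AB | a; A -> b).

S -> aa | ga | WQQ | gQQ | gaW; Q -> ga | gQQ | gaW; W -> QW | aa | ga | WQQ | gQQ | gaW

Unit productions: S->Q, W->S.
Unit pairs (A ⇒* B via units): (S,Q), (W,Q), (W,S).
S: inherits non-unit rules of {Q, S} → WQQ | aa | gQQ | ga | gaW.
Q: inherits non-unit rules of {Q} → gQQ | ga | gaW.
W: inherits non-unit rules of {Q, S, W} → QW | WQQ | aa | gQQ | ga | gaW.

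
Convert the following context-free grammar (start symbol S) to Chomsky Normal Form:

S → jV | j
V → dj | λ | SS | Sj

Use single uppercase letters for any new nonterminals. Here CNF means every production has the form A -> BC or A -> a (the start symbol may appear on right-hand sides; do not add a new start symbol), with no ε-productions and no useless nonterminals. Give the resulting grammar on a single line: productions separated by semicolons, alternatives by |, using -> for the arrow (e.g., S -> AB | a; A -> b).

S -> j | AV; A -> j; B -> d; V -> BA | SA | SS

Nullable: {V}; after ε-elimination: S -> j | jV; V -> SS | Sj | dj.
No unit productions to eliminate.
TERM: introduce B -> d, A -> j and substitute in every rule of length ≥2.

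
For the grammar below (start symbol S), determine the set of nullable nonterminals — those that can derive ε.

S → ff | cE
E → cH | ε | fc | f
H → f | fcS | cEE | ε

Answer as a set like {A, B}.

{E, H}

Directly nullable (have an ε-rule): {E, H}.
Not nullable: S — each has a terminal in every rule's right-hand side or depends on a non-nullable symbol.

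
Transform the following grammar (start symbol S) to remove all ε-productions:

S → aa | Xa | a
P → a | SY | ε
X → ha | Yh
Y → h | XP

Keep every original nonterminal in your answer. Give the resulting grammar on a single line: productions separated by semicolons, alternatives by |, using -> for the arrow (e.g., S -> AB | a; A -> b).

S -> a | Xa | aa; P -> a | SY; X -> Yh | ha; Y -> X | h | XP

Nullable set: {P}.
Drop P -> ε.
Y -> XP: P nullable, giving X | XP.
Unchanged (no nullable symbols): S -> Xa; S -> a; S -> aa; P -> SY; P -> a; X -> Yh; X -> ha; Y -> h.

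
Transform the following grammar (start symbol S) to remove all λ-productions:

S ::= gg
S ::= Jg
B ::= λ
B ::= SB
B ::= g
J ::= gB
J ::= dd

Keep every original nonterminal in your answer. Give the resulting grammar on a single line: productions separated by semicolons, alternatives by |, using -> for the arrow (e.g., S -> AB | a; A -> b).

S -> Jg | gg; B -> S | g | SB; J -> g | dd | gB

Nullable set: {B}.
Drop B -> λ.
B -> SB: B nullable, giving S | SB.
J -> gB: B nullable, giving g | gB.
Unchanged (no nullable symbols): S -> Jg; S -> gg; B -> g; J -> dd.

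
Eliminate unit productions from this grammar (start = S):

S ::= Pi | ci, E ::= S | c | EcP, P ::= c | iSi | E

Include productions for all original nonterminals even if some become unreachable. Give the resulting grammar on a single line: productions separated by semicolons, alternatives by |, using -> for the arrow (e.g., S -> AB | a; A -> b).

Unit productions: E->S, P->E.
Unit pairs (A ⇒* B via units): (E,S), (P,E), (P,S).
S: inherits non-unit rules of {S} → Pi | ci.
E: inherits non-unit rules of {E, S} → EcP | Pi | c | ci.
P: inherits non-unit rules of {E, P, S} → EcP | Pi | c | ci | iSi.

S -> Pi | ci; E -> c | Pi | ci | EcP; P -> c | Pi | ci | EcP | iSi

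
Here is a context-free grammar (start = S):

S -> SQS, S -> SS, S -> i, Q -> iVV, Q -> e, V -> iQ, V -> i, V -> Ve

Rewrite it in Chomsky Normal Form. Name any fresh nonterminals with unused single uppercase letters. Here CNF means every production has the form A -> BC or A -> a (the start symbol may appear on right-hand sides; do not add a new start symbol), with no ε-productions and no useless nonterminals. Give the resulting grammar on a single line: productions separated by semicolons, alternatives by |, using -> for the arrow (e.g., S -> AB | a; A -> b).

No ε-productions.
No unit productions to eliminate.
TERM: introduce B -> e, A -> i and substitute in every rule of length ≥2.
BIN: Q -> AVV becomes Q -> AC, C -> VV; S -> SQS becomes S -> SD, D -> QS.

S -> i | SD | SS; A -> i; B -> e; C -> VV; D -> QS; Q -> e | AC; V -> i | AQ | VB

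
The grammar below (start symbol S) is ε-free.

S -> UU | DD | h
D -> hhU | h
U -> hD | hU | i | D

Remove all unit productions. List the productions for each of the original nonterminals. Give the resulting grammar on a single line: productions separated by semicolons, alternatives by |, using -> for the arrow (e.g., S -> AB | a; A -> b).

S -> h | DD | UU; D -> h | hhU; U -> h | i | hD | hU | hhU

Unit productions: U->D.
Unit pairs (A ⇒* B via units): (U,D).
S: inherits non-unit rules of {S} → DD | UU | h.
D: inherits non-unit rules of {D} → h | hhU.
U: inherits non-unit rules of {D, U} → h | hD | hU | hhU | i.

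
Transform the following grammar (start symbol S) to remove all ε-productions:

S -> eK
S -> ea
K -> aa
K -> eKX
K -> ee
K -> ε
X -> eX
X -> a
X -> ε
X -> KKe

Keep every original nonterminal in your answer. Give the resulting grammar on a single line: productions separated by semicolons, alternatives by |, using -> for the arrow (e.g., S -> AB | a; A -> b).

S -> e | eK | ea; K -> e | aa | eK | eX | ee | eKX; X -> a | e | Ke | eX | KKe

Nullable set: {K, X}.
S -> eK: K nullable, giving e | eK.
Drop K -> ε.
K -> eKX: K, X nullable, giving e | eK | eKX | eX.
Drop X -> ε.
X -> KKe: K, K nullable, giving KKe | Ke | e.
X -> eX: X nullable, giving e | eX.
Unchanged (no nullable symbols): S -> ea; K -> aa; K -> ee; X -> a.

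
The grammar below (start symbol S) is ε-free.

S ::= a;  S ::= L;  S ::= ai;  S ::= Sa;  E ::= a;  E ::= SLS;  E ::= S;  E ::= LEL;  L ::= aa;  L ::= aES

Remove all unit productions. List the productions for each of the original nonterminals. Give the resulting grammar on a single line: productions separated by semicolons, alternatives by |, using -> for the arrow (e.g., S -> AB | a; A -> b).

Unit productions: E->S, S->L.
Unit pairs (A ⇒* B via units): (E,L), (E,S), (S,L).
S: inherits non-unit rules of {L, S} → Sa | a | aES | aa | ai.
E: inherits non-unit rules of {E, L, S} → LEL | SLS | Sa | a | aES | aa | ai.
L: inherits non-unit rules of {L} → aES | aa.

S -> a | Sa | aa | ai | aES; E -> a | Sa | aa | ai | LEL | SLS | aES; L -> aa | aES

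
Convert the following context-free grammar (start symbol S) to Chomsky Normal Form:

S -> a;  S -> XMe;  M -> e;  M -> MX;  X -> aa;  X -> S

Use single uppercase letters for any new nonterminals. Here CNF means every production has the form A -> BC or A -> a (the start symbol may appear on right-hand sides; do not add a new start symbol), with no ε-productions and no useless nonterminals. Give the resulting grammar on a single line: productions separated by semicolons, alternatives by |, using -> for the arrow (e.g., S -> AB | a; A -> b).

No ε-productions.
After unit-elimination: S -> a | XMe; M -> e | MX; X -> a | aa | XMe.
TERM: introduce B -> a, A -> e and substitute in every rule of length ≥2.
BIN: S -> XMA becomes S -> XC, C -> MA; X -> XMA becomes X -> XD, D -> MA.

S -> a | XC; A -> e; B -> a; C -> MA; D -> MA; M -> e | MX; X -> a | BB | XD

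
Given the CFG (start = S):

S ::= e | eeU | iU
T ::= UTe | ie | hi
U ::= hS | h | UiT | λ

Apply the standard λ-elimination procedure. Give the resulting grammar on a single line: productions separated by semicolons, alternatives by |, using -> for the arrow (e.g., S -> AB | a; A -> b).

S -> e | i | ee | iU | eeU; T -> Te | hi | ie | UTe; U -> h | hS | iT | UiT

Nullable set: {U}.
S -> eeU: U nullable, giving ee | eeU.
S -> iU: U nullable, giving i | iU.
T -> UTe: U nullable, giving Te | UTe.
Drop U -> λ.
U -> UiT: U nullable, giving UiT | iT.
Unchanged (no nullable symbols): S -> e; T -> hi; T -> ie; U -> h; U -> hS.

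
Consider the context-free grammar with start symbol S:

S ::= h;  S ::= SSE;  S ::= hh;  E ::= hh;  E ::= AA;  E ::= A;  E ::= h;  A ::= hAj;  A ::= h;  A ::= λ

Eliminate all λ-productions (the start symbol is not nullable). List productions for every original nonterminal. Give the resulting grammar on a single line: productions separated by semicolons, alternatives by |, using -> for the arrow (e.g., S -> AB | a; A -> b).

Nullable set: {A, E}.
S -> SSE: E nullable, giving SS | SSE.
Drop A -> λ.
A -> hAj: A nullable, giving hAj | hj.
E -> A: A nullable, giving A.
E -> AA: A, A nullable, giving A | AA.
Unchanged (no nullable symbols): S -> h; S -> hh; A -> h; E -> h; E -> hh.

S -> h | SS | hh | SSE; A -> h | hj | hAj; E -> A | h | AA | hh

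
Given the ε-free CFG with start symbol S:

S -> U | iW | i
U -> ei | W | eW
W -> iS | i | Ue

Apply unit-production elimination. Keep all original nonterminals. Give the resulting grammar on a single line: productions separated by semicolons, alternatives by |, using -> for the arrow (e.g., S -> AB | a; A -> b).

S -> i | Ue | eW | ei | iS | iW; U -> i | Ue | eW | ei | iS; W -> i | Ue | iS

Unit productions: S->U, U->W.
Unit pairs (A ⇒* B via units): (S,U), (S,W), (U,W).
S: inherits non-unit rules of {S, U, W} → Ue | eW | ei | i | iS | iW.
U: inherits non-unit rules of {U, W} → Ue | eW | ei | i | iS.
W: inherits non-unit rules of {W} → Ue | i | iS.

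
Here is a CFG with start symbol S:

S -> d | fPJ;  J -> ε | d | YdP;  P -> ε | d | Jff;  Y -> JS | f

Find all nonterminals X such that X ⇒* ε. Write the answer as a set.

{J, P}

Directly nullable (have an ε-rule): {J, P}.
Not nullable: S, Y — each has a terminal in every rule's right-hand side or depends on a non-nullable symbol.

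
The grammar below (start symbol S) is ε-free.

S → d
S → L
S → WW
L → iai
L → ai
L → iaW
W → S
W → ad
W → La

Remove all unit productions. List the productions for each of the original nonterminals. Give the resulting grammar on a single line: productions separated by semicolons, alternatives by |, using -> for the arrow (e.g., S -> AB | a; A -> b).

Unit productions: S->L, W->S.
Unit pairs (A ⇒* B via units): (S,L), (W,L), (W,S).
S: inherits non-unit rules of {L, S} → WW | ai | d | iaW | iai.
L: inherits non-unit rules of {L} → ai | iaW | iai.
W: inherits non-unit rules of {L, S, W} → La | WW | ad | ai | d | iaW | iai.

S -> d | WW | ai | iaW | iai; L -> ai | iaW | iai; W -> d | La | WW | ad | ai | iaW | iai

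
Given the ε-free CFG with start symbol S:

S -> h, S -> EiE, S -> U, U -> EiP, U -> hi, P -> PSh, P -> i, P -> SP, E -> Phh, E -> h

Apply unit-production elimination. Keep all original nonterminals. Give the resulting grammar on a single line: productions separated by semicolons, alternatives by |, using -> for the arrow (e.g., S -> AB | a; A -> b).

S -> h | hi | EiE | EiP; E -> h | Phh; P -> i | SP | PSh; U -> hi | EiP

Unit productions: S->U.
Unit pairs (A ⇒* B via units): (S,U).
S: inherits non-unit rules of {S, U} → EiE | EiP | h | hi.
E: inherits non-unit rules of {E} → Phh | h.
P: inherits non-unit rules of {P} → PSh | SP | i.
U: inherits non-unit rules of {U} → EiP | hi.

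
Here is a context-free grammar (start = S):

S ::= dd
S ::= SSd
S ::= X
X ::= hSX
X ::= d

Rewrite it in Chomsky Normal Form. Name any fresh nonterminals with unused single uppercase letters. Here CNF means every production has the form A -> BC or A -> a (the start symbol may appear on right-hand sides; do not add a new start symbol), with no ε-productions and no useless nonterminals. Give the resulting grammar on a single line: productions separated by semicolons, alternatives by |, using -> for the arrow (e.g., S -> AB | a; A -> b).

S -> d | AA | BC | SD; A -> d; B -> h; C -> SX; D -> SA; E -> SX; X -> d | BE

No ε-productions.
After unit-elimination: S -> d | dd | SSd | hSX; X -> d | hSX.
TERM: introduce A -> d, B -> h and substitute in every rule of length ≥2.
BIN: S -> BSX becomes S -> BC, C -> SX; S -> SSA becomes S -> SD, D -> SA; X -> BSX becomes X -> BE, E -> SX.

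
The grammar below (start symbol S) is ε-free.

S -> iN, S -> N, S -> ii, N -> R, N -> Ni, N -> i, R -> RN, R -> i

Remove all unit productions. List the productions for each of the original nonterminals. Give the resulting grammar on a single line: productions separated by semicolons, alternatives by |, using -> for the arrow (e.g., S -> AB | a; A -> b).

S -> i | Ni | RN | iN | ii; N -> i | Ni | RN; R -> i | RN

Unit productions: N->R, S->N.
Unit pairs (A ⇒* B via units): (N,R), (S,N), (S,R).
S: inherits non-unit rules of {N, R, S} → Ni | RN | i | iN | ii.
N: inherits non-unit rules of {N, R} → Ni | RN | i.
R: inherits non-unit rules of {R} → RN | i.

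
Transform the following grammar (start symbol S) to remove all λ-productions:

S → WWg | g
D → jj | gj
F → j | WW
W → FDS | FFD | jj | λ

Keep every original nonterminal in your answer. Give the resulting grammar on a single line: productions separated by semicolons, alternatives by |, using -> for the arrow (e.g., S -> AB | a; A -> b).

S -> g | Wg | WWg; D -> gj | jj; F -> W | j | WW; W -> D | DS | FD | jj | FDS | FFD

Nullable set: {F, W}.
S -> WWg: W, W nullable, giving WWg | Wg | g.
F -> WW: W, W nullable, giving W | WW.
Drop W -> λ.
W -> FDS: F nullable, giving DS | FDS.
W -> FFD: F, F nullable, giving D | FD | FFD.
Unchanged (no nullable symbols): S -> g; D -> gj; D -> jj; F -> j; W -> jj.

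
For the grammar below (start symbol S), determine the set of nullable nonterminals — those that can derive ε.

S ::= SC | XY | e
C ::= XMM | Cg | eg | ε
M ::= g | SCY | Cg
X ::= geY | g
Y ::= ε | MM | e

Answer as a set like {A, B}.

{C, Y}

Directly nullable (have an ε-rule): {C, Y}.
Not nullable: M, S, X — each has a terminal in every rule's right-hand side or depends on a non-nullable symbol.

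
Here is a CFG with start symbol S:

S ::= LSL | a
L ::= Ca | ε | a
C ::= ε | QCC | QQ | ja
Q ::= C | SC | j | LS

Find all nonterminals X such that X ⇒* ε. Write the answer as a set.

Directly nullable (have an ε-rule): {C, L}.
Q is nullable via Q -> C (every symbol on the right is already known nullable).
Not nullable: S — each has a terminal in every rule's right-hand side or depends on a non-nullable symbol.

{C, L, Q}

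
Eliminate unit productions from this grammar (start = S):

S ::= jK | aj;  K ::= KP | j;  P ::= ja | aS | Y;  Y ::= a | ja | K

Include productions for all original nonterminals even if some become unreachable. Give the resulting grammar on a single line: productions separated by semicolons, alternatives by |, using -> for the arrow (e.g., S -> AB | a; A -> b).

S -> aj | jK; K -> j | KP; P -> a | j | KP | aS | ja; Y -> a | j | KP | ja

Unit productions: P->Y, Y->K.
Unit pairs (A ⇒* B via units): (P,K), (P,Y), (Y,K).
S: inherits non-unit rules of {S} → aj | jK.
K: inherits non-unit rules of {K} → KP | j.
P: inherits non-unit rules of {K, P, Y} → KP | a | aS | j | ja.
Y: inherits non-unit rules of {K, Y} → KP | a | j | ja.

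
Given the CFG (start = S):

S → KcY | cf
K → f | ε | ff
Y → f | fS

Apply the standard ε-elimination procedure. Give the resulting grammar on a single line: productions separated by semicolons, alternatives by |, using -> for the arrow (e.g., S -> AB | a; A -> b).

Nullable set: {K}.
S -> KcY: K nullable, giving KcY | cY.
Drop K -> ε.
Unchanged (no nullable symbols): S -> cf; K -> f; K -> ff; Y -> f; Y -> fS.

S -> cY | cf | KcY; K -> f | ff; Y -> f | fS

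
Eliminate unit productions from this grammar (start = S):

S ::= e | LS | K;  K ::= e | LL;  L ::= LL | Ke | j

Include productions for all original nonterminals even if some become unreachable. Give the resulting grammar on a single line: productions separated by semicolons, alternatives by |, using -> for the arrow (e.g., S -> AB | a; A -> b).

S -> e | LL | LS; K -> e | LL; L -> j | Ke | LL

Unit productions: S->K.
Unit pairs (A ⇒* B via units): (S,K).
S: inherits non-unit rules of {K, S} → LL | LS | e.
K: inherits non-unit rules of {K} → LL | e.
L: inherits non-unit rules of {L} → Ke | LL | j.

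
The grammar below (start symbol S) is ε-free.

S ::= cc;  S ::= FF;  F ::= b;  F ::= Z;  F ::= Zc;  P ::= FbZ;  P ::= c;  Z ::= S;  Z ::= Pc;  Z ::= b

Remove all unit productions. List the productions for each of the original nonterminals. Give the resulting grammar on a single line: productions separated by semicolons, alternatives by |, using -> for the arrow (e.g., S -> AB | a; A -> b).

Unit productions: F->Z, Z->S.
Unit pairs (A ⇒* B via units): (F,S), (F,Z), (Z,S).
S: inherits non-unit rules of {S} → FF | cc.
F: inherits non-unit rules of {F, S, Z} → FF | Pc | Zc | b | cc.
P: inherits non-unit rules of {P} → FbZ | c.
Z: inherits non-unit rules of {S, Z} → FF | Pc | b | cc.

S -> FF | cc; F -> b | FF | Pc | Zc | cc; P -> c | FbZ; Z -> b | FF | Pc | cc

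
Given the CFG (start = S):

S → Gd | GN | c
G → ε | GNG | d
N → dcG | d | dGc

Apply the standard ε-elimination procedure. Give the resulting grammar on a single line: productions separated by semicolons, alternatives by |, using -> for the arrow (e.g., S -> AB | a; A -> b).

S -> N | c | d | GN | Gd; G -> N | d | GN | NG | GNG; N -> d | dc | dGc | dcG

Nullable set: {G}.
S -> GN: G nullable, giving GN | N.
S -> Gd: G nullable, giving Gd | d.
Drop G -> ε.
G -> GNG: G, G nullable, giving GN | GNG | N | NG.
N -> dGc: G nullable, giving dGc | dc.
N -> dcG: G nullable, giving dc | dcG.
Unchanged (no nullable symbols): S -> c; G -> d; N -> d.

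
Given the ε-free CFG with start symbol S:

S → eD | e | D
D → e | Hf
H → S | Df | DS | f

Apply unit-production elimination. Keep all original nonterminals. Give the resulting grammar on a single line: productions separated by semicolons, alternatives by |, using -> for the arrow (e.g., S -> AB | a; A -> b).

Unit productions: H->S, S->D.
Unit pairs (A ⇒* B via units): (H,D), (H,S), (S,D).
S: inherits non-unit rules of {D, S} → Hf | e | eD.
D: inherits non-unit rules of {D} → Hf | e.
H: inherits non-unit rules of {D, H, S} → DS | Df | Hf | e | eD | f.

S -> e | Hf | eD; D -> e | Hf; H -> e | f | DS | Df | Hf | eD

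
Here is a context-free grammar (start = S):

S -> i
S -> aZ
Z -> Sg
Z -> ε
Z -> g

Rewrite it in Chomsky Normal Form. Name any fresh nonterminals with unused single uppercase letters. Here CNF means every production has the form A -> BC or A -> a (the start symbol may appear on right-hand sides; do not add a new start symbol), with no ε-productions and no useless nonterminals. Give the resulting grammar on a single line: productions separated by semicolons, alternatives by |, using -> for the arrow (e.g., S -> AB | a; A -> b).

S -> a | i | AZ; A -> a; B -> g; Z -> g | SB

Nullable: {Z}; after ε-elimination: S -> a | i | aZ; Z -> g | Sg.
No unit productions to eliminate.
TERM: introduce A -> a, B -> g and substitute in every rule of length ≥2.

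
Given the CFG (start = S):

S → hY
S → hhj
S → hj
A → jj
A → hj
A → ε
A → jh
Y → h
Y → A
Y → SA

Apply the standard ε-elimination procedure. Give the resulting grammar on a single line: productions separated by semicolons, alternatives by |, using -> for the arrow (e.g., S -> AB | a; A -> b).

S -> h | hY | hj | hhj; A -> hj | jh | jj; Y -> A | S | h | SA

Nullable set: {A, Y}.
S -> hY: Y nullable, giving h | hY.
Drop A -> ε.
Y -> A: A nullable, giving A.
Y -> SA: A nullable, giving S | SA.
Unchanged (no nullable symbols): S -> hhj; S -> hj; A -> hj; A -> jh; A -> jj; Y -> h.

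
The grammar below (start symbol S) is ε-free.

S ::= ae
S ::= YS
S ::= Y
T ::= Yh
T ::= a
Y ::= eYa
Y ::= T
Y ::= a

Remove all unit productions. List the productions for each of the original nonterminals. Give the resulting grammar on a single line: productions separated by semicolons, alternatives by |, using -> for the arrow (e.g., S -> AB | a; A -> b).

S -> a | YS | Yh | ae | eYa; T -> a | Yh; Y -> a | Yh | eYa

Unit productions: S->Y, Y->T.
Unit pairs (A ⇒* B via units): (S,T), (S,Y), (Y,T).
S: inherits non-unit rules of {S, T, Y} → YS | Yh | a | ae | eYa.
T: inherits non-unit rules of {T} → Yh | a.
Y: inherits non-unit rules of {T, Y} → Yh | a | eYa.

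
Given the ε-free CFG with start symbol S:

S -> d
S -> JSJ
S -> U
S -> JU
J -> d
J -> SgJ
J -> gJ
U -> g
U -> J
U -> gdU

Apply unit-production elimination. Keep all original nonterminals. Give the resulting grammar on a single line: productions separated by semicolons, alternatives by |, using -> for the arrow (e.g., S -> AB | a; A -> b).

S -> d | g | JU | gJ | JSJ | SgJ | gdU; J -> d | gJ | SgJ; U -> d | g | gJ | SgJ | gdU

Unit productions: S->U, U->J.
Unit pairs (A ⇒* B via units): (S,J), (S,U), (U,J).
S: inherits non-unit rules of {J, S, U} → JSJ | JU | SgJ | d | g | gJ | gdU.
J: inherits non-unit rules of {J} → SgJ | d | gJ.
U: inherits non-unit rules of {J, U} → SgJ | d | g | gJ | gdU.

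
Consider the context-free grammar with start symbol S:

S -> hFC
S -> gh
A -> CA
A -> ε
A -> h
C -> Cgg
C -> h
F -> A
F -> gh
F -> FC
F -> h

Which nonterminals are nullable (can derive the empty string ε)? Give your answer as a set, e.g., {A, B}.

Directly nullable (have an ε-rule): {A}.
F is nullable via F -> A (every symbol on the right is already known nullable).
Not nullable: C, S — each has a terminal in every rule's right-hand side or depends on a non-nullable symbol.

{A, F}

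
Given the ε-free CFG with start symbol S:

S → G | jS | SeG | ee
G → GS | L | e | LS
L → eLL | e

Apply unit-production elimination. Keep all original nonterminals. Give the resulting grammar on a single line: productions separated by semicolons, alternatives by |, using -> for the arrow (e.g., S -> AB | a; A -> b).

Unit productions: G->L, S->G.
Unit pairs (A ⇒* B via units): (G,L), (S,G), (S,L).
S: inherits non-unit rules of {G, L, S} → GS | LS | SeG | e | eLL | ee | jS.
G: inherits non-unit rules of {G, L} → GS | LS | e | eLL.
L: inherits non-unit rules of {L} → e | eLL.

S -> e | GS | LS | ee | jS | SeG | eLL; G -> e | GS | LS | eLL; L -> e | eLL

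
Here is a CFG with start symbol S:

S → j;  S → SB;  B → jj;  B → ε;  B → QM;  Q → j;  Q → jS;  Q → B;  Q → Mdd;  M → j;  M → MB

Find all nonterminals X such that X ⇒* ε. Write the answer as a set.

Directly nullable (have an ε-rule): {B}.
Q is nullable via Q -> B (every symbol on the right is already known nullable).
Not nullable: M, S — each has a terminal in every rule's right-hand side or depends on a non-nullable symbol.

{B, Q}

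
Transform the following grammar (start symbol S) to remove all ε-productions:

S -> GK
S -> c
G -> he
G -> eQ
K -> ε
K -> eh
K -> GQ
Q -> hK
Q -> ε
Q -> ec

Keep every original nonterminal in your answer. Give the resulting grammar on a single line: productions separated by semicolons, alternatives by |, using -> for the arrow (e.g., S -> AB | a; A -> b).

S -> G | c | GK; G -> e | eQ | he; K -> G | GQ | eh; Q -> h | ec | hK

Nullable set: {K, Q}.
S -> GK: K nullable, giving G | GK.
G -> eQ: Q nullable, giving e | eQ.
Drop K -> ε.
K -> GQ: Q nullable, giving G | GQ.
Drop Q -> ε.
Q -> hK: K nullable, giving h | hK.
Unchanged (no nullable symbols): S -> c; G -> he; K -> eh; Q -> ec.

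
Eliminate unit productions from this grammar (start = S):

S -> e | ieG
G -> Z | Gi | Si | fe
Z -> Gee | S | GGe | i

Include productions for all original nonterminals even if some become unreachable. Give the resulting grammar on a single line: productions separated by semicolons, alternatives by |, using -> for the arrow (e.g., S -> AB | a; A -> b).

Unit productions: G->Z, Z->S.
Unit pairs (A ⇒* B via units): (G,S), (G,Z), (Z,S).
S: inherits non-unit rules of {S} → e | ieG.
G: inherits non-unit rules of {G, S, Z} → GGe | Gee | Gi | Si | e | fe | i | ieG.
Z: inherits non-unit rules of {S, Z} → GGe | Gee | e | i | ieG.

S -> e | ieG; G -> e | i | Gi | Si | fe | GGe | Gee | ieG; Z -> e | i | GGe | Gee | ieG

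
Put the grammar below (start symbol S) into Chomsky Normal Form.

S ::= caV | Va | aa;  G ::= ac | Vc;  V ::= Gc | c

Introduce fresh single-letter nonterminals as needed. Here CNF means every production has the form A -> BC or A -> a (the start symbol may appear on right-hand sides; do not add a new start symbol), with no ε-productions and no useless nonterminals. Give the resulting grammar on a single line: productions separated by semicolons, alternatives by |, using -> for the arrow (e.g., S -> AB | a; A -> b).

S -> AC | BB | VB; A -> c; B -> a; C -> BV; G -> BA | VA; V -> c | GA

No ε-productions.
No unit productions to eliminate.
TERM: introduce B -> a, A -> c and substitute in every rule of length ≥2.
BIN: S -> ABV becomes S -> AC, C -> BV.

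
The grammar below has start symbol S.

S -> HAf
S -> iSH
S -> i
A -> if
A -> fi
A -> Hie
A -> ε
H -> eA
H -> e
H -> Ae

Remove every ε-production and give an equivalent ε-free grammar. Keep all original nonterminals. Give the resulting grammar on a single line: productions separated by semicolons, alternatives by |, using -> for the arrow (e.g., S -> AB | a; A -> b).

S -> i | Hf | HAf | iSH; A -> fi | if | Hie; H -> e | Ae | eA

Nullable set: {A}.
S -> HAf: A nullable, giving HAf | Hf.
Drop A -> ε.
H -> Ae: A nullable, giving Ae | e.
H -> eA: A nullable, giving e | eA.
Unchanged (no nullable symbols): S -> i; S -> iSH; A -> Hie; A -> fi; A -> if; H -> e.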